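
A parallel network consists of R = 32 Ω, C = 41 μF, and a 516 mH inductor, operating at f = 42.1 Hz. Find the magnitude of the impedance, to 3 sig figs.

ω = 2πf = 264.5 rad/s
X_L = ωL = 136 Ω
X_C = 1/(ωC) = 92.2 Ω
Parallel: admittances add. Y = 1/R + 1/(jωL) + jωC
Y = (0.0312 + j0.00352) S
|Y| = 0.0314 S → |Z| = 1/|Y| = 31.8 Ω, ∠Z = −∠Y = -6.42°

31.8 Ω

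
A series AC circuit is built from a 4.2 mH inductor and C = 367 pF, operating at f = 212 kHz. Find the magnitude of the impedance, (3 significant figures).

ω = 2πf = 1.332e+06 rad/s
X_L = ωL = 5590 Ω
X_C = 1/(ωC) = 2050 Ω
Net reactance X = X_L − X_C = 3550 Ω
Z = j3550 Ω
|Z| = √(0² + 3550²) = 3550 Ω

3550 Ω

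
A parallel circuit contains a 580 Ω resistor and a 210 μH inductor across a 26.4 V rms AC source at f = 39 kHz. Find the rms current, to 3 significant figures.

515 mA

ω = 2πf = 245000 rad/s
X_L = ωL = 51.5 Ω
Parallel: admittances add. Y = 1/R + 1/(jωL)
Y = (0.00172 − j0.0194) S
|Y| = 0.0195 S → |Z| = 1/|Y| = 51.3 Ω, ∠Z = −∠Y = 84.9°
I = V/|Z| = 26.4/51.3 = 515 mA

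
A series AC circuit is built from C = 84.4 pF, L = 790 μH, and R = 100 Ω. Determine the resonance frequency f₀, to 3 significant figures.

ω₀ = 1/√(LC) = 1/√(0.00079 × 8.44e-11) = 3.873e+06 rad/s
f₀ = ω₀/(2π) = 616 kHz

616 kHz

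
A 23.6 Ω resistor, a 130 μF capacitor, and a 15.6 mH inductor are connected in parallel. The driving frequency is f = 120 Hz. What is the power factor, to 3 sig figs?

0.956

ω = 2πf = 754.0 rad/s
X_L = ωL = 11.8 Ω
X_C = 1/(ωC) = 10.2 Ω
Parallel: admittances add. Y = 1/R + 1/(jωL) + jωC
Y = (0.0424 + j0.0130) S
|Y| = 0.0443 S → |Z| = 1/|Y| = 22.6 Ω, ∠Z = −∠Y = -17.1°
cos φ = cos(-17.1°) = 0.956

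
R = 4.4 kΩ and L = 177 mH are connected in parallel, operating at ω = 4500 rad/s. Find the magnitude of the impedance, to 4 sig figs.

X_L = ωL = 796.5 Ω
Parallel: admittances add. Y = 1/R + 1/(jωL)
Y = (0.0002273 − j0.001255) S
|Y| = 0.001276 S → |Z| = 1/|Y| = 783.8 Ω, ∠Z = −∠Y = 79.74°

783.8 Ω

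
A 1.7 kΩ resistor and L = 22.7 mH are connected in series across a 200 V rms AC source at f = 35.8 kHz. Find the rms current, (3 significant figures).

ω = 2πf = 224900 rad/s
X_L = ωL = 5110 Ω
Z = 1700 + j5110 Ω
|Z| = √(1700² + 5110²) = 5380 Ω
I = V/|Z| = 200/5380 = 37.2 mA

37.2 mA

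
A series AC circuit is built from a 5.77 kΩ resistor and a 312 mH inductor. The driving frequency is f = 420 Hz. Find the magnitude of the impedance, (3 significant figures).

5830 Ω

ω = 2πf = 2639 rad/s
X_L = ωL = 823 Ω
Z = 5770 + j823 Ω
|Z| = √(5770² + 823²) = 5830 Ω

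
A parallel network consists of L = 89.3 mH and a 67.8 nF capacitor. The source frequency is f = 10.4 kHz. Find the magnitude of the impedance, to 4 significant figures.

ω = 2πf = 65350 rad/s
X_L = ωL = 5835 Ω
X_C = 1/(ωC) = 225.7 Ω
Parallel: admittances add. Y = 1/(jωL) + jωC
Y = (0 + j0.004259) S
|Y| = 0.004259 S → |Z| = 1/|Y| = 234.8 Ω, ∠Z = −∠Y = -90.00°

234.8 Ω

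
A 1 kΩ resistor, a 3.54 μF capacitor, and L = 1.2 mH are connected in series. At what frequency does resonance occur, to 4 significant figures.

2.442 kHz

ω₀ = 1/√(LC) = 1/√(0.0012 × 3.54e-06) = 15340 rad/s
f₀ = ω₀/(2π) = 2.442 kHz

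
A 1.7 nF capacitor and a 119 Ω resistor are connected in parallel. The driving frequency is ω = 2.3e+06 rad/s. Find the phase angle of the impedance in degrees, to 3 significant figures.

-25.0°

X_C = 1/(ωC) = 256 Ω
Parallel: admittances add. Y = 1/R + jωC
Y = (0.00840 + j0.00391) S
|Y| = 0.00927 S → |Z| = 1/|Y| = 108 Ω, ∠Z = −∠Y = -25.0°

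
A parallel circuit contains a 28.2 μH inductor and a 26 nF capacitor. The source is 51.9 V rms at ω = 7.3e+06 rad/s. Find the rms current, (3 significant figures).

X_L = ωL = 206 Ω
X_C = 1/(ωC) = 5.27 Ω
Parallel: admittances add. Y = 1/(jωL) + jωC
Y = (0 + j0.185) S
|Y| = 0.185 S → |Z| = 1/|Y| = 5.41 Ω, ∠Z = −∠Y = -90.0°
I = V/|Z| = 51.9/5.41 = 9.60 A

9.60 A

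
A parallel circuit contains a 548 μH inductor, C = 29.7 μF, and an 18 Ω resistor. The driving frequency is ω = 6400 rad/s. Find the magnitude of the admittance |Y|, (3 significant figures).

X_L = ωL = 3.51 Ω
X_C = 1/(ωC) = 5.26 Ω
Parallel: admittances add. Y = 1/R + 1/(jωL) + jωC
Y = (0.0556 − j0.0950) S
|Y| = 0.110 S → |Z| = 1/|Y| = 9.08 Ω, ∠Z = −∠Y = 59.7°

110 mS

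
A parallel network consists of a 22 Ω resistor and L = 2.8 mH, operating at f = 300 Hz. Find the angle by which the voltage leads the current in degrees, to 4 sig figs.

76.51°

ω = 2πf = 1885 rad/s
X_L = ωL = 5.278 Ω
Parallel: admittances add. Y = 1/R + 1/(jωL)
Y = (0.04545 − j0.1895) S
|Y| = 0.1948 S → |Z| = 1/|Y| = 5.132 Ω, ∠Z = −∠Y = 76.51°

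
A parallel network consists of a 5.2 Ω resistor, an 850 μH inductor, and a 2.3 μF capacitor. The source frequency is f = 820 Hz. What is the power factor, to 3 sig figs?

ω = 2πf = 5152 rad/s
X_L = ωL = 4.38 Ω
X_C = 1/(ωC) = 84.4 Ω
Parallel: admittances add. Y = 1/R + 1/(jωL) + jωC
Y = (0.192 − j0.216) S
|Y| = 0.290 S → |Z| = 1/|Y| = 3.45 Ω, ∠Z = −∠Y = 48.4°
cos φ = cos(48.4°) = 0.664

0.664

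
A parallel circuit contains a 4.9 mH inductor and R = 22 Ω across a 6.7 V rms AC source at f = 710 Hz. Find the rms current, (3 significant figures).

ω = 2πf = 4461 rad/s
X_L = ωL = 21.9 Ω
Parallel: admittances add. Y = 1/R + 1/(jωL)
Y = (0.0455 − j0.0457) S
|Y| = 0.0645 S → |Z| = 1/|Y| = 15.5 Ω, ∠Z = −∠Y = 45.2°
I = V/|Z| = 6.7/15.5 = 432 mA

432 mA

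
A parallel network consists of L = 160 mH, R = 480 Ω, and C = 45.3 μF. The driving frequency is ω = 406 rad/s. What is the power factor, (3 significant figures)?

0.571

X_L = ωL = 65.0 Ω
X_C = 1/(ωC) = 54.4 Ω
Parallel: admittances add. Y = 1/R + 1/(jωL) + jωC
Y = (0.00208 + j0.00300) S
|Y| = 0.00365 S → |Z| = 1/|Y| = 274 Ω, ∠Z = −∠Y = -55.2°
cos φ = cos(-55.2°) = 0.571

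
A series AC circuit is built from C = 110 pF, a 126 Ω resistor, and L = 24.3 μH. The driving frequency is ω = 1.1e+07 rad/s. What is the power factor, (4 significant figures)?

0.2198

X_L = ωL = 267.3 Ω
X_C = 1/(ωC) = 826.4 Ω
Net reactance X = X_L − X_C = -559.1 Ω
Z = 126.0 − j559.1 Ω
|Z| = √(126.0² + 559.1²) = 573.2 Ω
∠Z = arctan(-559.1/126.0) = -77.30°
cos φ = cos(-77.30°) = 0.2198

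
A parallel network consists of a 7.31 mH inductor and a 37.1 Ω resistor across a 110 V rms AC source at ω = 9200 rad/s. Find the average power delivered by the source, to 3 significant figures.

X_L = ωL = 67.3 Ω
Parallel: admittances add. Y = 1/R + 1/(jωL)
Y = (0.0270 − j0.0149) S
|Y| = 0.0308 S → |Z| = 1/|Y| = 32.5 Ω, ∠Z = −∠Y = 28.9°
I = V/|Z| = 3.39 A
P = VI cos φ = 110 × 3.39 × cos(28.9°) = 326 W

326 W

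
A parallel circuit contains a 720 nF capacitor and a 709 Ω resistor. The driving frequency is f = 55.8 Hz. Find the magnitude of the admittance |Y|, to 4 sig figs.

ω = 2πf = 350.6 rad/s
X_C = 1/(ωC) = 3961 Ω
Parallel: admittances add. Y = 1/R + jωC
Y = (0.001410 + j0.0002524) S
|Y| = 0.001433 S → |Z| = 1/|Y| = 697.9 Ω, ∠Z = −∠Y = -10.15°

1.433 mS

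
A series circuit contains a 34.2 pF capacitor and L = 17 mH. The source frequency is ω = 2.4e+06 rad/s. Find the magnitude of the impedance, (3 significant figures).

28600 Ω

X_L = ωL = 40800 Ω
X_C = 1/(ωC) = 12200 Ω
Net reactance X = X_L − X_C = 28600 Ω
Z = j28600 Ω
|Z| = √(0² + 28600²) = 28600 Ω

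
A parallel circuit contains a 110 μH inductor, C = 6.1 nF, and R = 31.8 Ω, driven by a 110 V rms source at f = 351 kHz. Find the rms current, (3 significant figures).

ω = 2πf = 2.205e+06 rad/s
X_L = ωL = 243 Ω
X_C = 1/(ωC) = 74.3 Ω
Parallel: admittances add. Y = 1/R + 1/(jωL) + jωC
Y = (0.0314 + j0.00933) S
|Y| = 0.0328 S → |Z| = 1/|Y| = 30.5 Ω, ∠Z = −∠Y = -16.5°
I = V/|Z| = 110/30.5 = 3.61 A

3.61 A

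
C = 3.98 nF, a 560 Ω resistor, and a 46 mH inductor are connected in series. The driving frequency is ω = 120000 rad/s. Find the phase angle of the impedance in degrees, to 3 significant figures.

X_L = ωL = 5520 Ω
X_C = 1/(ωC) = 2090 Ω
Net reactance X = X_L − X_C = 3430 Ω
Z = 560 + j3430 Ω
|Z| = √(560² + 3430²) = 3470 Ω
∠Z = arctan(3430/560) = 80.7°

80.7°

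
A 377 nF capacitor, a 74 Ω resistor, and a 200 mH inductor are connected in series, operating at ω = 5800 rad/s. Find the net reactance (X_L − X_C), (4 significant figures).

702.7 Ω

X_L = ωL = 1160 Ω
X_C = 1/(ωC) = 457.3 Ω
X = 1160 − 457.3 = 702.7 Ω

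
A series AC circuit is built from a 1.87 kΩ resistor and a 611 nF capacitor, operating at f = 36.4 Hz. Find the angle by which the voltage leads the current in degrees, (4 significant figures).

-75.36°

ω = 2πf = 228.7 rad/s
X_C = 1/(ωC) = 7156 Ω
Z = 1870 − j7156 Ω
|Z| = √(1870² + 7156²) = 7396 Ω
∠Z = arctan(-7156/1870) = -75.36°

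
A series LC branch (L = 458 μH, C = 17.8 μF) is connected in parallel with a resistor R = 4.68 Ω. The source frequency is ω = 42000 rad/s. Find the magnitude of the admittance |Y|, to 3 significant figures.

X_L = ωL = 19.2 Ω
X_C = 1/(ωC) = 1.34 Ω
Branch 1: Z₁ = R = 4.68 Ω
Branch 2 (series LC): Z₂ = j(X_L − X_C) = j17.9 Ω
Parallel: Z = Z₁Z₂/(Z₁+Z₂), |Z| = 4.53 Ω, ∠Z = 14.7°
|Y| = 1/|Z| = 221 mS

221 mS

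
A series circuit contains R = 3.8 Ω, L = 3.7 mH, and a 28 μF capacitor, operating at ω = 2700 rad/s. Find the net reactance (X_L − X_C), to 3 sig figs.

-3.24 Ω

X_L = ωL = 9.99 Ω
X_C = 1/(ωC) = 13.2 Ω
X = 9.99 − 13.2 = -3.24 Ω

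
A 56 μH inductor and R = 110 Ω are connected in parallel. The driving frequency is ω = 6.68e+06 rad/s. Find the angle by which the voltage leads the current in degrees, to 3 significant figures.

16.4°

X_L = ωL = 374 Ω
Parallel: admittances add. Y = 1/R + 1/(jωL)
Y = (0.00909 − j0.00267) S
|Y| = 0.00948 S → |Z| = 1/|Y| = 106 Ω, ∠Z = −∠Y = 16.4°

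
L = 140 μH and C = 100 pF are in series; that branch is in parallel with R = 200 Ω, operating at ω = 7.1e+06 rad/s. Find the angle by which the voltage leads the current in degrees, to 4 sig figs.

X_L = ωL = 994.0 Ω
X_C = 1/(ωC) = 1408 Ω
Branch 1: Z₁ = R = 200.0 Ω
Branch 2 (series LC): Z₂ = j(X_L − X_C) = −j414.5 Ω
Parallel: Z = Z₁Z₂/(Z₁+Z₂), |Z| = 180.1 Ω, ∠Z = -25.76°

-25.76°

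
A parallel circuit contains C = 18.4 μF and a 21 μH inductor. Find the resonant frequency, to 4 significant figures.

ω₀ = 1/√(LC) = 1/√(2.1e-05 × 1.84e-05) = 50870 rad/s
f₀ = ω₀/(2π) = 8.097 kHz

8.097 kHz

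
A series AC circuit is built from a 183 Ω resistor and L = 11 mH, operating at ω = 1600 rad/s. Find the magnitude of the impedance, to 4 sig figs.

X_L = ωL = 17.60 Ω
Z = 183.0 + j17.60 Ω
|Z| = √(183.0² + 17.60²) = 183.8 Ω

183.8 Ω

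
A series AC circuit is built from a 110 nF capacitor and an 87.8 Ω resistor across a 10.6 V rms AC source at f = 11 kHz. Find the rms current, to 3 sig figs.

67.0 mA

ω = 2πf = 69120 rad/s
X_C = 1/(ωC) = 132 Ω
Z = 87.8 − j132 Ω
|Z| = √(87.8² + 132²) = 158 Ω
I = V/|Z| = 10.6/158 = 67.0 mA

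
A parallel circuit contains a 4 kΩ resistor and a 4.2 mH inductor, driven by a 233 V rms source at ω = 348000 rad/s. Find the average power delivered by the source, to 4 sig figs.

X_L = ωL = 1462 Ω
Parallel: admittances add. Y = 1/R + 1/(jωL)
Y = (0.0002500 − j0.0006842) S
|Y| = 0.0007284 S → |Z| = 1/|Y| = 1373 Ω, ∠Z = −∠Y = 69.93°
I = V/|Z| = 169.7 mA
P = VI cos φ = 233 × 0.1697 × cos(69.93°) = 13.57 W

13.57 W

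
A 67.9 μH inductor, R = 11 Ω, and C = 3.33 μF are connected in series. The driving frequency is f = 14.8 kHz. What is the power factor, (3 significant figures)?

ω = 2πf = 92990 rad/s
X_L = ωL = 6.31 Ω
X_C = 1/(ωC) = 3.23 Ω
Net reactance X = X_L − X_C = 3.08 Ω
Z = 11.0 + j3.08 Ω
|Z| = √(11.0² + 3.08²) = 11.4 Ω
∠Z = arctan(3.08/11.0) = 15.7°
cos φ = cos(15.7°) = 0.963

0.963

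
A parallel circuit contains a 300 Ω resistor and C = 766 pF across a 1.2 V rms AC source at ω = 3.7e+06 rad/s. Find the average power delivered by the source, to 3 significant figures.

X_C = 1/(ωC) = 353 Ω
Parallel: admittances add. Y = 1/R + jωC
Y = (0.00333 + j0.00283) S
|Y| = 0.00438 S → |Z| = 1/|Y| = 229 Ω, ∠Z = −∠Y = -40.4°
I = V/|Z| = 5.25 mA
P = VI cos φ = 1.2 × 0.00525 × cos(-40.4°) = 4.80 mW

4.80 mW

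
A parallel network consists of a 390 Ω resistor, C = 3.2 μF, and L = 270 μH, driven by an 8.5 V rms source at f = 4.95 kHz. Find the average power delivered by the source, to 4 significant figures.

185.3 mW

ω = 2πf = 31100 rad/s
X_L = ωL = 8.397 Ω
X_C = 1/(ωC) = 10.05 Ω
Parallel: admittances add. Y = 1/R + 1/(jωL) + jωC
Y = (0.002564 − j0.01956) S
|Y| = 0.01973 S → |Z| = 1/|Y| = 50.70 Ω, ∠Z = −∠Y = 82.53°
I = V/|Z| = 167.7 mA
P = VI cos φ = 8.5 × 0.1677 × cos(82.53°) = 185.3 mW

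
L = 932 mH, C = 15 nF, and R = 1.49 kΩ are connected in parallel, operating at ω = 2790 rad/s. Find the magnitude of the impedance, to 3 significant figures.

1330 Ω

X_L = ωL = 2600 Ω
X_C = 1/(ωC) = 23900 Ω
Parallel: admittances add. Y = 1/R + 1/(jωL) + jωC
Y = (0.000671 − j0.000343) S
|Y| = 0.000754 S → |Z| = 1/|Y| = 1330 Ω, ∠Z = −∠Y = 27.1°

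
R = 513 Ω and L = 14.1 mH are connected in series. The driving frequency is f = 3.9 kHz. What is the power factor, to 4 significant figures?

0.8294

ω = 2πf = 24500 rad/s
X_L = ωL = 345.5 Ω
Z = 513.0 + j345.5 Ω
|Z| = √(513.0² + 345.5²) = 618.5 Ω
∠Z = arctan(345.5/513.0) = 33.96°
cos φ = cos(33.96°) = 0.8294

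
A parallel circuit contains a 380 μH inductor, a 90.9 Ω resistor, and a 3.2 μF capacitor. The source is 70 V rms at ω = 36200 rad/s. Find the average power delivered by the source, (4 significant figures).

53.91 W

X_L = ωL = 13.76 Ω
X_C = 1/(ωC) = 8.633 Ω
Parallel: admittances add. Y = 1/R + 1/(jωL) + jωC
Y = (0.01100 + j0.04314) S
|Y| = 0.04452 S → |Z| = 1/|Y| = 22.46 Ω, ∠Z = −∠Y = -75.70°
I = V/|Z| = 3.117 A
P = VI cos φ = 70 × 3.117 × cos(-75.70°) = 53.91 W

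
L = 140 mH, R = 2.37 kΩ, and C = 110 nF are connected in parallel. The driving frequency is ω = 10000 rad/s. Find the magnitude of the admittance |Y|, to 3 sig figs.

X_L = ωL = 1400 Ω
X_C = 1/(ωC) = 909 Ω
Parallel: admittances add. Y = 1/R + 1/(jωL) + jωC
Y = (0.000422 + j0.000386) S
|Y| = 0.000572 S → |Z| = 1/|Y| = 1750 Ω, ∠Z = −∠Y = -42.4°

572 μS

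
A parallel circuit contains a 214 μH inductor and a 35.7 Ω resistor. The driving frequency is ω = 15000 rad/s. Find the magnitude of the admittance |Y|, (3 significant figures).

313 mS

X_L = ωL = 3.21 Ω
Parallel: admittances add. Y = 1/R + 1/(jωL)
Y = (0.0280 − j0.312) S
|Y| = 0.313 S → |Z| = 1/|Y| = 3.20 Ω, ∠Z = −∠Y = 84.9°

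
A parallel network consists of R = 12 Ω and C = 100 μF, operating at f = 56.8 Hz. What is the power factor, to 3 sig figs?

ω = 2πf = 356.9 rad/s
X_C = 1/(ωC) = 28.0 Ω
Parallel: admittances add. Y = 1/R + jωC
Y = (0.0833 + j0.0357) S
|Y| = 0.0907 S → |Z| = 1/|Y| = 11.0 Ω, ∠Z = −∠Y = -23.2°
cos φ = cos(-23.2°) = 0.919

0.919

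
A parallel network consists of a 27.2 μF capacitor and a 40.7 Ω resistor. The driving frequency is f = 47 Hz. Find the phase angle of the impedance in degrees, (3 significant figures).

-18.1°

ω = 2πf = 295.3 rad/s
X_C = 1/(ωC) = 124 Ω
Parallel: admittances add. Y = 1/R + jωC
Y = (0.0246 + j0.00803) S
|Y| = 0.0258 S → |Z| = 1/|Y| = 38.7 Ω, ∠Z = −∠Y = -18.1°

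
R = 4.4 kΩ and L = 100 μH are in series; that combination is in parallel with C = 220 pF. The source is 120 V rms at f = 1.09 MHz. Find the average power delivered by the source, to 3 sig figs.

3.20 W

ω = 2πf = 6.849e+06 rad/s
X_L = ωL = 685 Ω
X_C = 1/(ωC) = 664 Ω
Branch 1 (R+jX_L): Z₁ = 4400 + j685 Ω, |Z₁| = 4450 Ω
Branch 2 (−jX_C): Z₂ = −j664 Ω
Parallel: Z = Z₁Z₂/(Z₁+Z₂), |Z| = 672 Ω, ∠Z = -81.4°
I = V/|Z| = 179 mA
P = VI cos φ = 120 × 0.179 × cos(-81.4°) = 3.20 W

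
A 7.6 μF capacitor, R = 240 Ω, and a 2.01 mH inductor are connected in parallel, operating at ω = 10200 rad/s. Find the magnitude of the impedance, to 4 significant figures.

34.43 Ω

X_L = ωL = 20.50 Ω
X_C = 1/(ωC) = 12.90 Ω
Parallel: admittances add. Y = 1/R + 1/(jωL) + jωC
Y = (0.004167 + j0.02874) S
|Y| = 0.02904 S → |Z| = 1/|Y| = 34.43 Ω, ∠Z = −∠Y = -81.75°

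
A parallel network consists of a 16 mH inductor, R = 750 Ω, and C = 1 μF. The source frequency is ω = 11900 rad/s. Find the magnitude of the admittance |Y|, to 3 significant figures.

X_L = ωL = 190 Ω
X_C = 1/(ωC) = 84.0 Ω
Parallel: admittances add. Y = 1/R + 1/(jωL) + jωC
Y = (0.00133 + j0.00665) S
|Y| = 0.00678 S → |Z| = 1/|Y| = 147 Ω, ∠Z = −∠Y = -78.7°

6.78 mS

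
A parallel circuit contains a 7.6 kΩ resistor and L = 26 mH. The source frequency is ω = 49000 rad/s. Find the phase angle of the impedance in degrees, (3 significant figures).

X_L = ωL = 1270 Ω
Parallel: admittances add. Y = 1/R + 1/(jωL)
Y = (0.000132 − j0.000785) S
|Y| = 0.000796 S → |Z| = 1/|Y| = 1260 Ω, ∠Z = −∠Y = 80.5°

80.5°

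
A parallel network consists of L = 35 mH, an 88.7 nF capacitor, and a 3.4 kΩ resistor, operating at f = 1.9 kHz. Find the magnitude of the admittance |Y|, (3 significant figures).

1.37 mS

ω = 2πf = 11940 rad/s
X_L = ωL = 418 Ω
X_C = 1/(ωC) = 944 Ω
Parallel: admittances add. Y = 1/R + 1/(jωL) + jωC
Y = (0.000294 − j0.00133) S
|Y| = 0.00137 S → |Z| = 1/|Y| = 732 Ω, ∠Z = −∠Y = 77.6°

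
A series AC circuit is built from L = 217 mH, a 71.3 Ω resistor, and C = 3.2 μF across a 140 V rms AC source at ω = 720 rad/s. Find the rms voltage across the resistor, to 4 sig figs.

34.81 V

X_L = ωL = 156.2 Ω
X_C = 1/(ωC) = 434.0 Ω
Net reactance X = X_L − X_C = -277.8 Ω
Z = 71.30 − j277.8 Ω
|Z| = √(71.30² + 277.8²) = 286.8 Ω
I = V/|Z| = 488.2 mA
V_R = I·|Z_R| = 0.4882 × 71.30 = 34.81 V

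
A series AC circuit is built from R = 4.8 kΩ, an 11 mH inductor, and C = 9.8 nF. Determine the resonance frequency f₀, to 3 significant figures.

ω₀ = 1/√(LC) = 1/√(0.011 × 9.8e-09) = 96310 rad/s
f₀ = ω₀/(2π) = 15.3 kHz

15.3 kHz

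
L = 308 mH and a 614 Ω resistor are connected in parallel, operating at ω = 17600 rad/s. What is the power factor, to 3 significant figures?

X_L = ωL = 5420 Ω
Parallel: admittances add. Y = 1/R + 1/(jωL)
Y = (0.00163 − j0.000184) S
|Y| = 0.00164 S → |Z| = 1/|Y| = 610 Ω, ∠Z = −∠Y = 6.46°
cos φ = cos(6.46°) = 0.994

0.994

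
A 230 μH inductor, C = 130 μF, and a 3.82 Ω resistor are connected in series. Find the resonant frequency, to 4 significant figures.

920.4 Hz

ω₀ = 1/√(LC) = 1/√(0.00023 × 0.00013) = 5783 rad/s
f₀ = ω₀/(2π) = 920.4 Hz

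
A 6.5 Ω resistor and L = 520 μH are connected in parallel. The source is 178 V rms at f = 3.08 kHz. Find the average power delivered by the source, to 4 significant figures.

ω = 2πf = 19350 rad/s
X_L = ωL = 10.06 Ω
Parallel: admittances add. Y = 1/R + 1/(jωL)
Y = (0.1538 − j0.09937) S
|Y| = 0.1831 S → |Z| = 1/|Y| = 5.460 Ω, ∠Z = −∠Y = 32.86°
I = V/|Z| = 32.60 A
P = VI cos φ = 178 × 32.60 × cos(32.86°) = 4.874 kW

4.874 kW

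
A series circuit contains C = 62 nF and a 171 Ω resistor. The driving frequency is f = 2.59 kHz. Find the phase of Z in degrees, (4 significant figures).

-80.21°

ω = 2πf = 16270 rad/s
X_C = 1/(ωC) = 991.1 Ω
Z = 171.0 − j991.1 Ω
|Z| = √(171.0² + 991.1²) = 1006 Ω
∠Z = arctan(-991.1/171.0) = -80.21°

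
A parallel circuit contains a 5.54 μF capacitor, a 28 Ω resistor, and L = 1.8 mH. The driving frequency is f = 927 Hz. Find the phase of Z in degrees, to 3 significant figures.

ω = 2πf = 5825 rad/s
X_L = ωL = 10.5 Ω
X_C = 1/(ωC) = 31.0 Ω
Parallel: admittances add. Y = 1/R + 1/(jωL) + jωC
Y = (0.0357 − j0.0631) S
|Y| = 0.0725 S → |Z| = 1/|Y| = 13.8 Ω, ∠Z = −∠Y = 60.5°

60.5°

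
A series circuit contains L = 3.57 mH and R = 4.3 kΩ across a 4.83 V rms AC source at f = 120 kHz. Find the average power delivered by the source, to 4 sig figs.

ω = 2πf = 754000 rad/s
X_L = ωL = 2692 Ω
Z = 4300 + j2692 Ω
|Z| = √(4300² + 2692²) = 5073 Ω
∠Z = arctan(2692/4300) = 32.05°
I = V/|Z| = 952.1 μA
P = VI cos φ = 4.83 × 0.0009521 × cos(32.05°) = 3.898 mW

3.898 mW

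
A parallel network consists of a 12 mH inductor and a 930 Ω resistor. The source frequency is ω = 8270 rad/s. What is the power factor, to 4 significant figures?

0.1061

X_L = ωL = 99.24 Ω
Parallel: admittances add. Y = 1/R + 1/(jωL)
Y = (0.001075 − j0.01008) S
|Y| = 0.01013 S → |Z| = 1/|Y| = 98.68 Ω, ∠Z = −∠Y = 83.91°
cos φ = cos(83.91°) = 0.1061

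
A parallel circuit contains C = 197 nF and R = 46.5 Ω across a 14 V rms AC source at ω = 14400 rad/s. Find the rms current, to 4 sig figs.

303.7 mA

X_C = 1/(ωC) = 352.5 Ω
Parallel: admittances add. Y = 1/R + jωC
Y = (0.02151 + j0.002837) S
|Y| = 0.02169 S → |Z| = 1/|Y| = 46.10 Ω, ∠Z = −∠Y = -7.515°
I = V/|Z| = 14/46.10 = 303.7 mA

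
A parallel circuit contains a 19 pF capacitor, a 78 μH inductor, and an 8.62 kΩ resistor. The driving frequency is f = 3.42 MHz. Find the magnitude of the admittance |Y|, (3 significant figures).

ω = 2πf = 2.149e+07 rad/s
X_L = ωL = 1680 Ω
X_C = 1/(ωC) = 2450 Ω
Parallel: admittances add. Y = 1/R + 1/(jωL) + jωC
Y = (0.000116 − j0.000188) S
|Y| = 0.000221 S → |Z| = 1/|Y| = 4520 Ω, ∠Z = −∠Y = 58.4°

221 μS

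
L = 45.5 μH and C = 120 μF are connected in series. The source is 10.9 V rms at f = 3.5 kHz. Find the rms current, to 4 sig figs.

17.53 A

ω = 2πf = 21990 rad/s
X_L = ωL = 1.001 Ω
X_C = 1/(ωC) = 0.3789 Ω
Net reactance X = X_L − X_C = 0.6217 Ω
Z = j0.6217 Ω
|Z| = √(0² + 0.6217²) = 0.6217 Ω
I = V/|Z| = 10.9/0.6217 = 17.53 A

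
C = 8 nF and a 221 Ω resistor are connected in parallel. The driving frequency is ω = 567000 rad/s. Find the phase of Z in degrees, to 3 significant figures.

X_C = 1/(ωC) = 220 Ω
Parallel: admittances add. Y = 1/R + jωC
Y = (0.00452 + j0.00454) S
|Y| = 0.00641 S → |Z| = 1/|Y| = 156 Ω, ∠Z = −∠Y = -45.1°

-45.1°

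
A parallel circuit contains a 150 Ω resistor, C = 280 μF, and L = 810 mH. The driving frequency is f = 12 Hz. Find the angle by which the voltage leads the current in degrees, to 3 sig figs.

ω = 2πf = 75.40 rad/s
X_L = ωL = 61.1 Ω
X_C = 1/(ωC) = 47.4 Ω
Parallel: admittances add. Y = 1/R + 1/(jωL) + jωC
Y = (0.00667 + j0.00474) S
|Y| = 0.00818 S → |Z| = 1/|Y| = 122 Ω, ∠Z = −∠Y = -35.4°

-35.4°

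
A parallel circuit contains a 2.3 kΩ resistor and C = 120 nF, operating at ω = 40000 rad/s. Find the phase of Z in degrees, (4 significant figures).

X_C = 1/(ωC) = 208.3 Ω
Parallel: admittances add. Y = 1/R + jωC
Y = (0.0004348 + j0.004800) S
|Y| = 0.004820 S → |Z| = 1/|Y| = 207.5 Ω, ∠Z = −∠Y = -84.82°

-84.82°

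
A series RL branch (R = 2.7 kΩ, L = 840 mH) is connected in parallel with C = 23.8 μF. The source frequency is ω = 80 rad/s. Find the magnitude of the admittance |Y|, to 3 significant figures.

1.93 mS

X_L = ωL = 67.2 Ω
X_C = 1/(ωC) = 525 Ω
Branch 1 (R+jX_L): Z₁ = 2700 + j67.2 Ω, |Z₁| = 2700 Ω
Branch 2 (−jX_C): Z₂ = −j525 Ω
Parallel: Z = Z₁Z₂/(Z₁+Z₂), |Z| = 518 Ω, ∠Z = -78.9°
|Y| = 1/|Z| = 1.93 mS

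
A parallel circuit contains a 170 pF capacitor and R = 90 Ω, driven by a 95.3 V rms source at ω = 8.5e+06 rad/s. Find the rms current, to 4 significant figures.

X_C = 1/(ωC) = 692.0 Ω
Parallel: admittances add. Y = 1/R + jωC
Y = (0.01111 + j0.001445) S
|Y| = 0.01120 S → |Z| = 1/|Y| = 89.25 Ω, ∠Z = −∠Y = -7.410°
I = V/|Z| = 95.3/89.25 = 1.068 A

1.068 A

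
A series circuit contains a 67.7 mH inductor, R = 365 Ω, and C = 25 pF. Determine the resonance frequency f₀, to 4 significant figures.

ω₀ = 1/√(LC) = 1/√(0.0677 × 2.5e-11) = 768700 rad/s
f₀ = ω₀/(2π) = 122.3 kHz

122.3 kHz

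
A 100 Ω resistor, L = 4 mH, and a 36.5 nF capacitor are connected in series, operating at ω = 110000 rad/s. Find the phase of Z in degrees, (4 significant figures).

X_L = ωL = 440.0 Ω
X_C = 1/(ωC) = 249.1 Ω
Net reactance X = X_L − X_C = 190.9 Ω
Z = 100.0 + j190.9 Ω
|Z| = √(100.0² + 190.9²) = 215.5 Ω
∠Z = arctan(190.9/100.0) = 62.36°

62.36°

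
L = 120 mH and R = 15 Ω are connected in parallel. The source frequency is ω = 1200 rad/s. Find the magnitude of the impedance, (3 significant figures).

14.9 Ω

X_L = ωL = 144 Ω
Parallel: admittances add. Y = 1/R + 1/(jωL)
Y = (0.0667 − j0.00694) S
|Y| = 0.0670 S → |Z| = 1/|Y| = 14.9 Ω, ∠Z = −∠Y = 5.95°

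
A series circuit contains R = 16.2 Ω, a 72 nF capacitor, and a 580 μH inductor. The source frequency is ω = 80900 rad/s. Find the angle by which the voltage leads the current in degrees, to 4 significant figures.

-82.60°

X_L = ωL = 46.92 Ω
X_C = 1/(ωC) = 171.7 Ω
Net reactance X = X_L − X_C = -124.8 Ω
Z = 16.20 − j124.8 Ω
|Z| = √(16.20² + 124.8²) = 125.8 Ω
∠Z = arctan(-124.8/16.20) = -82.60°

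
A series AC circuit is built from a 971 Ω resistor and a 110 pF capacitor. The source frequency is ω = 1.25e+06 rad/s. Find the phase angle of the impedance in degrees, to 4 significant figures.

X_C = 1/(ωC) = 7273 Ω
Z = 971.0 − j7273 Ω
|Z| = √(971.0² + 7273²) = 7337 Ω
∠Z = arctan(-7273/971.0) = -82.40°

-82.40°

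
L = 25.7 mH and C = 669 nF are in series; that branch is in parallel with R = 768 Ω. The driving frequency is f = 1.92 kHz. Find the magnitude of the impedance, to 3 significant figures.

ω = 2πf = 12060 rad/s
X_L = ωL = 310 Ω
X_C = 1/(ωC) = 124 Ω
Branch 1: Z₁ = R = 768 Ω
Branch 2 (series LC): Z₂ = j(X_L − X_C) = j186 Ω
Parallel: Z = Z₁Z₂/(Z₁+Z₂), |Z| = 181 Ω, ∠Z = 76.4°

181 Ω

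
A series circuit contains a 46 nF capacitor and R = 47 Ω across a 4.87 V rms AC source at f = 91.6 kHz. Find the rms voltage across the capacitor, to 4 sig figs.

3.051 V

ω = 2πf = 575500 rad/s
X_C = 1/(ωC) = 37.77 Ω
Z = 47.00 − j37.77 Ω
|Z| = √(47.00² + 37.77²) = 60.30 Ω
I = V/|Z| = 80.77 mA
V_C = I·|Z_C| = 0.08077 × 37.77 = 3.051 V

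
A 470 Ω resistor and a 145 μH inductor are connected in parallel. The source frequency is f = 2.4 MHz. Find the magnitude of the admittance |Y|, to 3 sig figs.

ω = 2πf = 1.508e+07 rad/s
X_L = ωL = 2190 Ω
Parallel: admittances add. Y = 1/R + 1/(jωL)
Y = (0.00213 − j0.000457) S
|Y| = 0.00218 S → |Z| = 1/|Y| = 460 Ω, ∠Z = −∠Y = 12.1°

2.18 mS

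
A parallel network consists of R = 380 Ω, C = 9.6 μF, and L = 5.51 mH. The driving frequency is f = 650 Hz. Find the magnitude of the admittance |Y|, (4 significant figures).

5.856 mS

ω = 2πf = 4084 rad/s
X_L = ωL = 22.50 Ω
X_C = 1/(ωC) = 25.51 Ω
Parallel: admittances add. Y = 1/R + 1/(jωL) + jωC
Y = (0.002632 − j0.005231) S
|Y| = 0.005856 S → |Z| = 1/|Y| = 170.8 Ω, ∠Z = −∠Y = 63.29°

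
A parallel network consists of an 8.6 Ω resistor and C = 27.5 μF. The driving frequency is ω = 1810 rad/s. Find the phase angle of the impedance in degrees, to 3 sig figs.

-23.2°

X_C = 1/(ωC) = 20.1 Ω
Parallel: admittances add. Y = 1/R + jωC
Y = (0.116 + j0.0498) S
|Y| = 0.126 S → |Z| = 1/|Y| = 7.91 Ω, ∠Z = −∠Y = -23.2°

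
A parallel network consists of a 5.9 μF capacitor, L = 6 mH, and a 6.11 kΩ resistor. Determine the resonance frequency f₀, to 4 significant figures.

845.9 Hz

ω₀ = 1/√(LC) = 1/√(0.006 × 5.9e-06) = 5315 rad/s
f₀ = ω₀/(2π) = 845.9 Hz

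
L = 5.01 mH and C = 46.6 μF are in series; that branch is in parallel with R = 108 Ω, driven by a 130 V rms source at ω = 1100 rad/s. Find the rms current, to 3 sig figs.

9.37 A

X_L = ωL = 5.51 Ω
X_C = 1/(ωC) = 19.5 Ω
Branch 1: Z₁ = R = 108 Ω
Branch 2 (series LC): Z₂ = j(X_L − X_C) = −j14.0 Ω
Parallel: Z = Z₁Z₂/(Z₁+Z₂), |Z| = 13.9 Ω, ∠Z = -82.6°
I = V/|Z| = 130/13.9 = 9.37 A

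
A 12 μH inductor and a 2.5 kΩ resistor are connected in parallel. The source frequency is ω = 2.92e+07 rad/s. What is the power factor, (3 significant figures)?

0.139

X_L = ωL = 350 Ω
Parallel: admittances add. Y = 1/R + 1/(jωL)
Y = (0.000400 − j0.00285) S
|Y| = 0.00288 S → |Z| = 1/|Y| = 347 Ω, ∠Z = −∠Y = 82.0°
cos φ = cos(82.0°) = 0.139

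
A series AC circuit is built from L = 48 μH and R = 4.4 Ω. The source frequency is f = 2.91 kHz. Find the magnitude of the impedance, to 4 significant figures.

ω = 2πf = 18280 rad/s
X_L = ωL = 0.8776 Ω
Z = 4.400 + j0.8776 Ω
|Z| = √(4.400² + 0.8776²) = 4.487 Ω

4.487 Ω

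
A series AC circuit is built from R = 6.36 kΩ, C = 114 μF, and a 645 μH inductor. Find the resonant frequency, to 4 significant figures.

ω₀ = 1/√(LC) = 1/√(0.000645 × 0.000114) = 3688 rad/s
f₀ = ω₀/(2π) = 586.9 Hz

586.9 Hz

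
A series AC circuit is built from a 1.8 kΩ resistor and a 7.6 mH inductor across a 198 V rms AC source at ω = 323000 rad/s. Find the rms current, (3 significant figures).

65.0 mA

X_L = ωL = 2450 Ω
Z = 1800 + j2450 Ω
|Z| = √(1800² + 2450²) = 3040 Ω
I = V/|Z| = 198/3040 = 65.0 mA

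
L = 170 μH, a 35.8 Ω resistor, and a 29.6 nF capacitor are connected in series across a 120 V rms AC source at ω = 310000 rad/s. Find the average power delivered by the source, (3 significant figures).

116 W

X_L = ωL = 52.7 Ω
X_C = 1/(ωC) = 109 Ω
Net reactance X = X_L − X_C = -56.3 Ω
Z = 35.8 − j56.3 Ω
|Z| = √(35.8² + 56.3²) = 66.7 Ω
∠Z = arctan(-56.3/35.8) = -57.5°
I = V/|Z| = 1.80 A
P = VI cos φ = 120 × 1.80 × cos(-57.5°) = 116 W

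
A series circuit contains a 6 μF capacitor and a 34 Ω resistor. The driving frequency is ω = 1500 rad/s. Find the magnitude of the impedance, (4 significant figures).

116.2 Ω

X_C = 1/(ωC) = 111.1 Ω
Z = 34.00 − j111.1 Ω
|Z| = √(34.00² + 111.1²) = 116.2 Ω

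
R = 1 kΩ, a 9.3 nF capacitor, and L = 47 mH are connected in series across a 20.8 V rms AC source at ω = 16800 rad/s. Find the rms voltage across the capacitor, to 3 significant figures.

23.4 V

X_L = ωL = 790 Ω
X_C = 1/(ωC) = 6400 Ω
Net reactance X = X_L − X_C = -5610 Ω
Z = 1000 − j5610 Ω
|Z| = √(1000² + 5610²) = 5700 Ω
I = V/|Z| = 3.65 mA
V_C = I·|Z_C| = 0.00365 × 6400 = 23.4 V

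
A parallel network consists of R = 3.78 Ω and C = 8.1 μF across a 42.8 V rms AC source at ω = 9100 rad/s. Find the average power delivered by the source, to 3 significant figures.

485 W

X_C = 1/(ωC) = 13.6 Ω
Parallel: admittances add. Y = 1/R + jωC
Y = (0.265 + j0.0737) S
|Y| = 0.275 S → |Z| = 1/|Y| = 3.64 Ω, ∠Z = −∠Y = -15.6°
I = V/|Z| = 11.8 A
P = VI cos φ = 42.8 × 11.8 × cos(-15.6°) = 485 W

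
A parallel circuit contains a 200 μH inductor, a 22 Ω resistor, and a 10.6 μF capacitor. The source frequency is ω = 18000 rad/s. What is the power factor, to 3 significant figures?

X_L = ωL = 3.60 Ω
X_C = 1/(ωC) = 5.24 Ω
Parallel: admittances add. Y = 1/R + 1/(jωL) + jωC
Y = (0.0455 − j0.0870) S
|Y| = 0.0981 S → |Z| = 1/|Y| = 10.2 Ω, ∠Z = −∠Y = 62.4°
cos φ = cos(62.4°) = 0.463

0.463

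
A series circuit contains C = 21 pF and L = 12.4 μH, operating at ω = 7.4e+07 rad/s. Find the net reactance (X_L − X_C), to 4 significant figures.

274.1 Ω

X_L = ωL = 917.6 Ω
X_C = 1/(ωC) = 643.5 Ω
X = 917.6 − 643.5 = 274.1 Ω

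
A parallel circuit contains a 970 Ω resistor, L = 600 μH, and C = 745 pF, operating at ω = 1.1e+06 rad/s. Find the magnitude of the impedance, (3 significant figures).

X_L = ωL = 660 Ω
X_C = 1/(ωC) = 1220 Ω
Parallel: admittances add. Y = 1/R + 1/(jωL) + jωC
Y = (0.00103 − j0.000696) S
|Y| = 0.00124 S → |Z| = 1/|Y| = 804 Ω, ∠Z = −∠Y = 34.0°

804 Ω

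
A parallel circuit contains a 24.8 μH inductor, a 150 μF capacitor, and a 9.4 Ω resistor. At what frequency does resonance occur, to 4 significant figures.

ω₀ = 1/√(LC) = 1/√(2.48e-05 × 0.00015) = 16400 rad/s
f₀ = ω₀/(2π) = 2.609 kHz

2.609 kHz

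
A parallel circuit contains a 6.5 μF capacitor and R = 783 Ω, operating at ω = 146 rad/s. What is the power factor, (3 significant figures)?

X_C = 1/(ωC) = 1050 Ω
Parallel: admittances add. Y = 1/R + jωC
Y = (0.00128 + j0.000949) S
|Y| = 0.00159 S → |Z| = 1/|Y| = 628 Ω, ∠Z = −∠Y = -36.6°
cos φ = cos(-36.6°) = 0.803

0.803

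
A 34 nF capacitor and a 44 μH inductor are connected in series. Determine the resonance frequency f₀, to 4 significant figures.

130.1 kHz

ω₀ = 1/√(LC) = 1/√(4.4e-05 × 3.4e-08) = 817600 rad/s
f₀ = ω₀/(2π) = 130.1 kHz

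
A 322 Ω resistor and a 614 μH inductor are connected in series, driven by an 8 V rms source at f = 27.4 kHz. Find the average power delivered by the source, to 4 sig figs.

179.4 mW

ω = 2πf = 172200 rad/s
X_L = ωL = 105.7 Ω
Z = 322.0 + j105.7 Ω
|Z| = √(322.0² + 105.7²) = 338.9 Ω
∠Z = arctan(105.7/322.0) = 18.17°
I = V/|Z| = 23.61 mA
P = VI cos φ = 8 × 0.02361 × cos(18.17°) = 179.4 mW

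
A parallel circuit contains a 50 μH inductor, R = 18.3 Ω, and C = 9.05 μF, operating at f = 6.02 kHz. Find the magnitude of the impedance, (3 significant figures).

ω = 2πf = 37820 rad/s
X_L = ωL = 1.89 Ω
X_C = 1/(ωC) = 2.92 Ω
Parallel: admittances add. Y = 1/R + 1/(jωL) + jωC
Y = (0.0546 − j0.186) S
|Y| = 0.194 S → |Z| = 1/|Y| = 5.15 Ω, ∠Z = −∠Y = 73.7°

5.15 Ω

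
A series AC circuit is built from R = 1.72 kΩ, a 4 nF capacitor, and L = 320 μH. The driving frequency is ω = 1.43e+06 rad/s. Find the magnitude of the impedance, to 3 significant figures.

X_L = ωL = 458 Ω
X_C = 1/(ωC) = 175 Ω
Net reactance X = X_L − X_C = 283 Ω
Z = 1720 + j283 Ω
|Z| = √(1720² + 283²) = 1740 Ω

1740 Ω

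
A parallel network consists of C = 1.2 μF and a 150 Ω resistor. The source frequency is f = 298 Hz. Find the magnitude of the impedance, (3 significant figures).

ω = 2πf = 1872 rad/s
X_C = 1/(ωC) = 445 Ω
Parallel: admittances add. Y = 1/R + jωC
Y = (0.00667 + j0.00225) S
|Y| = 0.00704 S → |Z| = 1/|Y| = 142 Ω, ∠Z = −∠Y = -18.6°

142 Ω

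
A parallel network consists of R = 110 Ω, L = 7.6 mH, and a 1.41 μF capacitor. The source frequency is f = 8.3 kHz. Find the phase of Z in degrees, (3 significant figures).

-82.7°

ω = 2πf = 52150 rad/s
X_L = ωL = 396 Ω
X_C = 1/(ωC) = 13.6 Ω
Parallel: admittances add. Y = 1/R + 1/(jωL) + jωC
Y = (0.00909 + j0.0710) S
|Y| = 0.0716 S → |Z| = 1/|Y| = 14.0 Ω, ∠Z = −∠Y = -82.7°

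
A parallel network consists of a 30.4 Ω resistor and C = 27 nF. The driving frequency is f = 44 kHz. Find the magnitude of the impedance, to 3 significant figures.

ω = 2πf = 276500 rad/s
X_C = 1/(ωC) = 134 Ω
Parallel: admittances add. Y = 1/R + jωC
Y = (0.0329 + j0.00746) S
|Y| = 0.0337 S → |Z| = 1/|Y| = 29.6 Ω, ∠Z = −∠Y = -12.8°

29.6 Ω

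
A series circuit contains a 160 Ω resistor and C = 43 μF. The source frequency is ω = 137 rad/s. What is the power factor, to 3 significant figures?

X_C = 1/(ωC) = 170 Ω
Z = 160 − j170 Ω
|Z| = √(160² + 170²) = 233 Ω
∠Z = arctan(-170/160) = -46.7°
cos φ = cos(-46.7°) = 0.686

0.686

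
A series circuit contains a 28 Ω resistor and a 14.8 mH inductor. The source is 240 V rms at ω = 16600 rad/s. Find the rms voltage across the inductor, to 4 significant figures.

238.5 V

X_L = ωL = 245.7 Ω
Z = 28.00 + j245.7 Ω
|Z| = √(28.00² + 245.7²) = 247.3 Ω
I = V/|Z| = 970.6 mA
V_L = I·|Z_L| = 0.9706 × 245.7 = 238.5 V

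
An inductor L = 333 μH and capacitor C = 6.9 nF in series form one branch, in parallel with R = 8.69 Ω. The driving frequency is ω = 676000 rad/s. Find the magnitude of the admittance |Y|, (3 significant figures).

148 mS

X_L = ωL = 225 Ω
X_C = 1/(ωC) = 214 Ω
Branch 1: Z₁ = R = 8.69 Ω
Branch 2 (series LC): Z₂ = j(X_L − X_C) = j10.7 Ω
Parallel: Z = Z₁Z₂/(Z₁+Z₂), |Z| = 6.75 Ω, ∠Z = 39.0°
|Y| = 1/|Z| = 148 mS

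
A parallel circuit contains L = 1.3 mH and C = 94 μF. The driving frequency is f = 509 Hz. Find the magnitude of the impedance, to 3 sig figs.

16.6 Ω

ω = 2πf = 3198 rad/s
X_L = ωL = 4.16 Ω
X_C = 1/(ωC) = 3.33 Ω
Parallel: admittances add. Y = 1/(jωL) + jωC
Y = (0 + j0.0601) S
|Y| = 0.0601 S → |Z| = 1/|Y| = 16.6 Ω, ∠Z = −∠Y = -90.0°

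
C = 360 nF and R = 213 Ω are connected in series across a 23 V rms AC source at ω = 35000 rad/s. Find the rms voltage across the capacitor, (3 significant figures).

X_C = 1/(ωC) = 79.4 Ω
Z = 213 − j79.4 Ω
|Z| = √(213² + 79.4²) = 227 Ω
I = V/|Z| = 101 mA
V_C = I·|Z_C| = 0.101 × 79.4 = 8.03 V

8.03 V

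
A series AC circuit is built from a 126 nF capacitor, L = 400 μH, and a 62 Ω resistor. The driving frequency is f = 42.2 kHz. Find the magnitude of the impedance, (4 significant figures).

98.18 Ω

ω = 2πf = 265200 rad/s
X_L = ωL = 106.1 Ω
X_C = 1/(ωC) = 29.93 Ω
Net reactance X = X_L − X_C = 76.13 Ω
Z = 62.00 + j76.13 Ω
|Z| = √(62.00² + 76.13²) = 98.18 Ω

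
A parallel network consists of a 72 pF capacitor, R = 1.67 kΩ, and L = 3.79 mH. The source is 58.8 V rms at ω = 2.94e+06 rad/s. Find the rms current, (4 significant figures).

X_L = ωL = 11140 Ω
X_C = 1/(ωC) = 4724 Ω
Parallel: admittances add. Y = 1/R + 1/(jωL) + jωC
Y = (0.0005988 + j0.0001219) S
|Y| = 0.0006111 S → |Z| = 1/|Y| = 1636 Ω, ∠Z = −∠Y = -11.51°
I = V/|Z| = 58.8/1636 = 35.93 mA

35.93 mA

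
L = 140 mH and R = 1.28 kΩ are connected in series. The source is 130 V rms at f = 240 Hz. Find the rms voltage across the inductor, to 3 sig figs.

21.2 V

ω = 2πf = 1508 rad/s
X_L = ωL = 211 Ω
Z = 1280 + j211 Ω
|Z| = √(1280² + 211²) = 1300 Ω
I = V/|Z| = 100 mA
V_L = I·|Z_L| = 0.100 × 211 = 21.2 V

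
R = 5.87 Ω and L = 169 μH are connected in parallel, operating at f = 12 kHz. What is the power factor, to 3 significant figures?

0.908

ω = 2πf = 75400 rad/s
X_L = ωL = 12.7 Ω
Parallel: admittances add. Y = 1/R + 1/(jωL)
Y = (0.170 − j0.0785) S
|Y| = 0.188 S → |Z| = 1/|Y| = 5.33 Ω, ∠Z = −∠Y = 24.7°
cos φ = cos(24.7°) = 0.908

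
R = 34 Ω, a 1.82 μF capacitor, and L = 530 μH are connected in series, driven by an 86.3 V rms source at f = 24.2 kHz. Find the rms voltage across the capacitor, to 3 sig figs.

ω = 2πf = 152100 rad/s
X_L = ωL = 80.6 Ω
X_C = 1/(ωC) = 3.61 Ω
Net reactance X = X_L − X_C = 77.0 Ω
Z = 34.0 + j77.0 Ω
|Z| = √(34.0² + 77.0²) = 84.1 Ω
I = V/|Z| = 1.03 A
V_C = I·|Z_C| = 1.03 × 3.61 = 3.71 V

3.71 V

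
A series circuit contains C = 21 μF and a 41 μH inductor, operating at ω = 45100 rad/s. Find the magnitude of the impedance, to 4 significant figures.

0.7932 Ω

X_L = ωL = 1.849 Ω
X_C = 1/(ωC) = 1.056 Ω
Net reactance X = X_L − X_C = 0.7932 Ω
Z = j0.7932 Ω
|Z| = √(0² + 0.7932²) = 0.7932 Ω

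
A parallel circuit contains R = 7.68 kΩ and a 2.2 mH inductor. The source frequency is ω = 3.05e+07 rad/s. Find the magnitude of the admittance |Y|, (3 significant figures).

X_L = ωL = 67100 Ω
Parallel: admittances add. Y = 1/R + 1/(jωL)
Y = (0.000130 − j1.49e-05) S
|Y| = 0.000131 S → |Z| = 1/|Y| = 7630 Ω, ∠Z = −∠Y = 6.53°

131 μS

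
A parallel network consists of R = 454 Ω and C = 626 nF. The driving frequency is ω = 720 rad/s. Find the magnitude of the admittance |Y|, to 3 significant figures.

2.25 mS

X_C = 1/(ωC) = 2220 Ω
Parallel: admittances add. Y = 1/R + jωC
Y = (0.00220 + j0.000451) S
|Y| = 0.00225 S → |Z| = 1/|Y| = 445 Ω, ∠Z = −∠Y = -11.6°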